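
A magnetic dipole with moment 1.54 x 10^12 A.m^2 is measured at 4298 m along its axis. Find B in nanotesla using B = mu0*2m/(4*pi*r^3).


m = 1.54 x 10^12 = 1540000000000 A.m^2
2m = 3080000000000 A.m^2
r^3 = 4298^3 = 79396111592
B = (4pi*10^-7) * 3080000000000 / (4*pi * 79396111592) * 1e9
= 3870442.149223 / 997720963604.09 * 1e9
= 3879.2832 nT

3879.2832


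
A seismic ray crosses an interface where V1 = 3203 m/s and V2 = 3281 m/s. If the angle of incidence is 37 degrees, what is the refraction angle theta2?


sin(theta1) = sin(37 deg) = 0.601815
sin(theta2) = V2/V1 * sin(theta1) = 3281/3203 * 0.601815 = 0.616471
theta2 = arcsin(0.616471) = 38.0588 degrees

38.0588


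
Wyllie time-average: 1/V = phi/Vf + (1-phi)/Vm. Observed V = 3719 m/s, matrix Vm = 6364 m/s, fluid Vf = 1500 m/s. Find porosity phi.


1/V - 1/Vm = 1/3719 - 1/6364 = 0.00011176
1/Vf - 1/Vm = 1/1500 - 1/6364 = 0.00050953
phi = 0.00011176 / 0.00050953 = 0.2193

0.2193


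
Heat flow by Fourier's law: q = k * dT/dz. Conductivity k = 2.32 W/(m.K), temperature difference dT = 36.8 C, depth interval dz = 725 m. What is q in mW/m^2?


q = k * dT / dz * 1000
= 2.32 * 36.8 / 725 * 1000
= 0.11776 * 1000
= 117.76 mW/m^2

117.76


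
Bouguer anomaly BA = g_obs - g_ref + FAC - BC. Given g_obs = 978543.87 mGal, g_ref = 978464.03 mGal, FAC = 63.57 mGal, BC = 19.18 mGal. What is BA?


BA = g_obs - g_ref + FAC - BC
= 978543.87 - 978464.03 + 63.57 - 19.18
= 124.23 mGal

124.23


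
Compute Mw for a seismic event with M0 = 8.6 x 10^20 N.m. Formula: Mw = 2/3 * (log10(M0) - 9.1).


log10(M0) = log10(8.6 x 10^20) = 20.9345
Mw = 2/3 * (20.9345 - 9.1)
= 2/3 * 11.8345
= 7.89

7.89


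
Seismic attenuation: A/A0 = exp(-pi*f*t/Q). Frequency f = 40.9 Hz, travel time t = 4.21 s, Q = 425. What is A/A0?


pi*f*t/Q = pi*40.9*4.21/425 = 1.272818
A/A0 = exp(-1.272818) = 0.280041

0.280041


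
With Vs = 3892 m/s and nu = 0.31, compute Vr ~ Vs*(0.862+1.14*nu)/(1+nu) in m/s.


Numerator factor = 0.862 + 1.14*0.31 = 1.2154
Denominator = 1 + 0.31 = 1.31
Vr = 3892 * 1.2154 / 1.31 = 3610.94 m/s

3610.94


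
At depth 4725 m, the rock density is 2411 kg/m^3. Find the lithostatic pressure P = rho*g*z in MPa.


P = rho * g * z / 1e6
= 2411 * 9.81 * 4725 / 1e6
= 111755274.75 / 1e6
= 111.7553 MPa

111.7553


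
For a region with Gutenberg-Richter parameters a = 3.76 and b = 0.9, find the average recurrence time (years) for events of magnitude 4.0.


log10(N) = 3.76 - 0.9*4.0 = 0.16
N = 10^0.16 = 1.44544
T = 1/N = 1/1.44544 = 0.6918 years

0.6918


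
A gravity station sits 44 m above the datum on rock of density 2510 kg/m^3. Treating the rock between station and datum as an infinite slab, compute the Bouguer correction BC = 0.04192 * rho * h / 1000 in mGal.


BC = 0.04192 * rho * h / 1000
= 0.04192 * 2510 * 44 / 1000
= 4.6296 mGal

4.6296


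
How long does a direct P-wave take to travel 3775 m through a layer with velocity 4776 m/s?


t = x / V
= 3775 / 4776
= 0.7904 s

0.7904


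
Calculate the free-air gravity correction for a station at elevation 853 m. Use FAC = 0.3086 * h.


FAC = 0.3086 * h
= 0.3086 * 853
= 263.2358 mGal

263.2358


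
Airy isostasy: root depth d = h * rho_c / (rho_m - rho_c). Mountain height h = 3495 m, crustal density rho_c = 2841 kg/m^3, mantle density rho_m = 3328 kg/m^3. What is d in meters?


rho_m - rho_c = 3328 - 2841 = 487
d = 3495 * 2841 / 487
= 9929295 / 487
= 20388.7 m

20388.7


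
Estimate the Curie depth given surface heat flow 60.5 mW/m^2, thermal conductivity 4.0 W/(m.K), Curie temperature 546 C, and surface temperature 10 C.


T_Curie - T_surf = 546 - 10 = 536 C
Convert q to W/m^2: 60.5 mW/m^2 = 0.0605 W/m^2
d = 536 * 4.0 / 0.0605 = 35438.02 m

35438.02


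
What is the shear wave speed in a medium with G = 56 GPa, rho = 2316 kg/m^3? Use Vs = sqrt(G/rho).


Convert G to Pa: G = 56e9 Pa
Compute G/rho = 56e9 / 2316 = 24179620.0345
Vs = sqrt(24179620.0345) = 4917.28 m/s

4917.28


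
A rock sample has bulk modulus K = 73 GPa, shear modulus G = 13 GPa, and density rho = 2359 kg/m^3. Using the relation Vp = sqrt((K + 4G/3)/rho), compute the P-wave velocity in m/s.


First compute the effective modulus:
K + 4G/3 = 73e9 + 4*13e9/3 = 90333333333.33 Pa
Then divide by density:
90333333333.33 / 2359 = 38293062.0319 Pa/(kg/m^3)
Take the square root:
Vp = sqrt(38293062.0319) = 6188.14 m/s

6188.14


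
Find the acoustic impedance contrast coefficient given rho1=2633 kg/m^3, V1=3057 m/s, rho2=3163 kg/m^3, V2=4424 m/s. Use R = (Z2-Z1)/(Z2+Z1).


Z1 = 2633 * 3057 = 8049081
Z2 = 3163 * 4424 = 13993112
R = (13993112 - 8049081) / (13993112 + 8049081) = 5944031 / 22042193 = 0.2697

0.2697


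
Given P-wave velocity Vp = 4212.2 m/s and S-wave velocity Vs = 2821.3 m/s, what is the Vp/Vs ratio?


Vp/Vs = 4212.2 / 2821.3
= 1.493

1.493


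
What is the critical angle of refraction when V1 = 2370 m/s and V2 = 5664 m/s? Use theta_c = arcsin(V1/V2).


V1/V2 = 2370/5664 = 0.418432
theta_c = arcsin(0.418432) = 24.7356 degrees

24.7356


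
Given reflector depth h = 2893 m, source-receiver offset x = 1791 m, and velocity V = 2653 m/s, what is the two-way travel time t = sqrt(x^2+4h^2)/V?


x^2 + 4h^2 = 1791^2 + 4*2893^2 = 3207681 + 33477796 = 36685477
sqrt(36685477) = 6056.8537
t = 6056.8537 / 2653 = 2.283 s

2.283


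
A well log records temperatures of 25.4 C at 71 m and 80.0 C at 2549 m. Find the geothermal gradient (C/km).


dT = 80.0 - 25.4 = 54.6 C
dz = 2549 - 71 = 2478 m
gradient = dT/dz * 1000 = 54.6/2478 * 1000 = 22.0339 C/km

22.0339


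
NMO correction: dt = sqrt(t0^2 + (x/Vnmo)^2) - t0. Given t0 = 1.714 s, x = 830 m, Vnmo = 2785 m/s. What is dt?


x/Vnmo = 830/2785 = 0.298025
(x/Vnmo)^2 = 0.088819
t0^2 = 2.937796
sqrt(2.937796 + 0.088819) = 1.739717
dt = 1.739717 - 1.714 = 0.025717

0.025717


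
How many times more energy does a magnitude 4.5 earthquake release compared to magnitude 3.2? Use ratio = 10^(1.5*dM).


M2 - M1 = 4.5 - 3.2 = 1.3
1.5 * 1.3 = 1.95
ratio = 10^1.95 = 89.13

89.13


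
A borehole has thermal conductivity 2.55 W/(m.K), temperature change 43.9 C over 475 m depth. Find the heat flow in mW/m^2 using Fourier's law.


q = k * dT / dz * 1000
= 2.55 * 43.9 / 475 * 1000
= 0.235674 * 1000
= 235.6737 mW/m^2

235.6737


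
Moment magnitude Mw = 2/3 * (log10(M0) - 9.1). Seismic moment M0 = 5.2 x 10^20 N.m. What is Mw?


log10(M0) = log10(5.2 x 10^20) = 20.716
Mw = 2/3 * (20.716 - 9.1)
= 2/3 * 11.616
= 7.74

7.74


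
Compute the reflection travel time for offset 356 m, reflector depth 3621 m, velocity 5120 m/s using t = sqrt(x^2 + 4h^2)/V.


x^2 + 4h^2 = 356^2 + 4*3621^2 = 126736 + 52446564 = 52573300
sqrt(52573300) = 7250.7448
t = 7250.7448 / 5120 = 1.4162 s

1.4162


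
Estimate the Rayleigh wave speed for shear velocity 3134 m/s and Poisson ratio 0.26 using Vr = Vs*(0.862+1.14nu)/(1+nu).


Numerator factor = 0.862 + 1.14*0.26 = 1.1584
Denominator = 1 + 0.26 = 1.26
Vr = 3134 * 1.1584 / 1.26 = 2881.29 m/s

2881.29


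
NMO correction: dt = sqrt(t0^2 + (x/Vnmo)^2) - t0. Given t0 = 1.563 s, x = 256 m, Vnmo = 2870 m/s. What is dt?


x/Vnmo = 256/2870 = 0.089199
(x/Vnmo)^2 = 0.007956
t0^2 = 2.442969
sqrt(2.442969 + 0.007956) = 1.565543
dt = 1.565543 - 1.563 = 0.002543

0.002543


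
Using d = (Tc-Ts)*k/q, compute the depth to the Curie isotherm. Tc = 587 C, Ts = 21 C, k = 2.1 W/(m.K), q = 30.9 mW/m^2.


T_Curie - T_surf = 587 - 21 = 566 C
Convert q to W/m^2: 30.9 mW/m^2 = 0.0309 W/m^2
d = 566 * 2.1 / 0.0309 = 38466.02 m

38466.02


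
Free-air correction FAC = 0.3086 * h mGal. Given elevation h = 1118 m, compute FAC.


FAC = 0.3086 * h
= 0.3086 * 1118
= 345.0148 mGal

345.0148


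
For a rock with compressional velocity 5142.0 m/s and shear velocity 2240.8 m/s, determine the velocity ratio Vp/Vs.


Vp/Vs = 5142.0 / 2240.8
= 2.2947

2.2947


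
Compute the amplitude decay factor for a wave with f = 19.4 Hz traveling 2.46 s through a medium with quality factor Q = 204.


pi*f*t/Q = pi*19.4*2.46/204 = 0.734948
A/A0 = exp(-0.734948) = 0.47953

0.47953


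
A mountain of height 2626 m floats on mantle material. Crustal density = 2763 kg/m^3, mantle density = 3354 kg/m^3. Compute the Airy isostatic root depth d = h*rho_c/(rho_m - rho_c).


rho_m - rho_c = 3354 - 2763 = 591
d = 2626 * 2763 / 591
= 7255638 / 591
= 12276.88 m

12276.88


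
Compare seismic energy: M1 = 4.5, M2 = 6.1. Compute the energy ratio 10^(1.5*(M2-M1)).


M2 - M1 = 6.1 - 4.5 = 1.6
1.5 * 1.6 = 2.4
ratio = 10^2.4 = 251.19

251.19


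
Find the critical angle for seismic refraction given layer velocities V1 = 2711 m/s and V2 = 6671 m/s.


V1/V2 = 2711/6671 = 0.406386
theta_c = arcsin(0.406386) = 23.978 degrees

23.978


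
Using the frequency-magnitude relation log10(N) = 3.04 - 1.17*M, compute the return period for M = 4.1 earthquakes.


log10(N) = 3.04 - 1.17*4.1 = -1.757
N = 10^-1.757 = 0.017498
T = 1/N = 1/0.017498 = 57.1479 years

57.1479


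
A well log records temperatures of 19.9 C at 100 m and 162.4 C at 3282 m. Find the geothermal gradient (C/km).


dT = 162.4 - 19.9 = 142.5 C
dz = 3282 - 100 = 3182 m
gradient = dT/dz * 1000 = 142.5/3182 * 1000 = 44.7832 C/km

44.7832


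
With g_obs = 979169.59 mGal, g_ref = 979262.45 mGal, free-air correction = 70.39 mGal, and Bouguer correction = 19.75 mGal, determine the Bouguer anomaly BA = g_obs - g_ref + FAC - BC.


BA = g_obs - g_ref + FAC - BC
= 979169.59 - 979262.45 + 70.39 - 19.75
= -42.22 mGal

-42.22


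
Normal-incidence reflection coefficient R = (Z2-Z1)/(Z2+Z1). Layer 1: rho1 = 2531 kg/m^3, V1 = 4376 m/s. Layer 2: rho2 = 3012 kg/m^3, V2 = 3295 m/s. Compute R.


Z1 = 2531 * 4376 = 11075656
Z2 = 3012 * 3295 = 9924540
R = (9924540 - 11075656) / (9924540 + 11075656) = -1151116 / 21000196 = -0.0548

-0.0548


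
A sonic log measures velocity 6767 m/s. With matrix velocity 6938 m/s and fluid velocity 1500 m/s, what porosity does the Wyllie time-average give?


1/V - 1/Vm = 1/6767 - 1/6938 = 3.64e-06
1/Vf - 1/Vm = 1/1500 - 1/6938 = 0.00052253
phi = 3.64e-06 / 0.00052253 = 0.007

0.007


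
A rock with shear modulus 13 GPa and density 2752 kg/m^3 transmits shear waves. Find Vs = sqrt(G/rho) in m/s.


Convert G to Pa: G = 13e9 Pa
Compute G/rho = 13e9 / 2752 = 4723837.2093
Vs = sqrt(4723837.2093) = 2173.44 m/s

2173.44


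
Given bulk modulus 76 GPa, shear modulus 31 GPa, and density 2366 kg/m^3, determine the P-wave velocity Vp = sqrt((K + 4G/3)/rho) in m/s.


First compute the effective modulus:
K + 4G/3 = 76e9 + 4*31e9/3 = 117333333333.33 Pa
Then divide by density:
117333333333.33 / 2366 = 49591434.2068 Pa/(kg/m^3)
Take the square root:
Vp = sqrt(49591434.2068) = 7042.12 m/s

7042.12


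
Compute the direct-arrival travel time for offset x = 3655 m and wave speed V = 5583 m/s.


t = x / V
= 3655 / 5583
= 0.6547 s

0.6547


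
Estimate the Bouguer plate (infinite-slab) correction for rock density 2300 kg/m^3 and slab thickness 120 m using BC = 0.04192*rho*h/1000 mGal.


BC = 0.04192 * rho * h / 1000
= 0.04192 * 2300 * 120 / 1000
= 11.5699 mGal

11.5699


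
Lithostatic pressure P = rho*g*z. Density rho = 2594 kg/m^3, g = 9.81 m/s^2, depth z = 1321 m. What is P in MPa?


P = rho * g * z / 1e6
= 2594 * 9.81 * 1321 / 1e6
= 33615671.94 / 1e6
= 33.6157 MPa

33.6157


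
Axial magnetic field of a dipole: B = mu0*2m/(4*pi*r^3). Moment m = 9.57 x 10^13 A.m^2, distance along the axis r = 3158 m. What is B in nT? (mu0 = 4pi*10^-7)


m = 9.57 x 10^13 = 95700000000000 A.m^2
2m = 191400000000000 A.m^2
r^3 = 3158^3 = 31494620312
B = (4pi*10^-7) * 191400000000000 / (4*pi * 31494620312) * 1e9
= 240520333.558835 / 395773071199.12 * 1e9
= 607722.8368 nT

607722.8368


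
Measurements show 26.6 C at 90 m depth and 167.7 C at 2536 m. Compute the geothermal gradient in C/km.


dT = 167.7 - 26.6 = 141.1 C
dz = 2536 - 90 = 2446 m
gradient = dT/dz * 1000 = 141.1/2446 * 1000 = 57.686 C/km

57.686


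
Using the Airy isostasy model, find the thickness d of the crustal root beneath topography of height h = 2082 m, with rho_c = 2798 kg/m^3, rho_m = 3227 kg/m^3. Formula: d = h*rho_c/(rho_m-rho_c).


rho_m - rho_c = 3227 - 2798 = 429
d = 2082 * 2798 / 429
= 5825436 / 429
= 13579.1 m

13579.1


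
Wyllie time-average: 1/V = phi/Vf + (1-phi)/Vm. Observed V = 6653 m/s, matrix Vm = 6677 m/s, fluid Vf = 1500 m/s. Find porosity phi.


1/V - 1/Vm = 1/6653 - 1/6677 = 5.4e-07
1/Vf - 1/Vm = 1/1500 - 1/6677 = 0.0005169
phi = 5.4e-07 / 0.0005169 = 0.001

0.001


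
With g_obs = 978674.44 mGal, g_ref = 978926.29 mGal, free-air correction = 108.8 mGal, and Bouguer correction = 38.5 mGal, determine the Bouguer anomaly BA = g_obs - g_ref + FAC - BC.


BA = g_obs - g_ref + FAC - BC
= 978674.44 - 978926.29 + 108.8 - 38.5
= -181.55 mGal

-181.55


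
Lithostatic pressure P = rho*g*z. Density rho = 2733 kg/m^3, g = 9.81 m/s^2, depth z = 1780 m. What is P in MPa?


P = rho * g * z / 1e6
= 2733 * 9.81 * 1780 / 1e6
= 47723099.4 / 1e6
= 47.7231 MPa

47.7231


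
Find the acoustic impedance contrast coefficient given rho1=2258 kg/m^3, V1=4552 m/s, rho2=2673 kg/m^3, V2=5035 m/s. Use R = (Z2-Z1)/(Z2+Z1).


Z1 = 2258 * 4552 = 10278416
Z2 = 2673 * 5035 = 13458555
R = (13458555 - 10278416) / (13458555 + 10278416) = 3180139 / 23736971 = 0.134

0.134


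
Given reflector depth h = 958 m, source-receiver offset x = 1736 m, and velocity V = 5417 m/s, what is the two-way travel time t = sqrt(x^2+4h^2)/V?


x^2 + 4h^2 = 1736^2 + 4*958^2 = 3013696 + 3671056 = 6684752
sqrt(6684752) = 2585.4887
t = 2585.4887 / 5417 = 0.4773 s

0.4773


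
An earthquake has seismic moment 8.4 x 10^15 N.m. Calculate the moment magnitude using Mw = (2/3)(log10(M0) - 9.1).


log10(M0) = log10(8.4 x 10^15) = 15.9243
Mw = 2/3 * (15.9243 - 9.1)
= 2/3 * 6.8243
= 4.55

4.55


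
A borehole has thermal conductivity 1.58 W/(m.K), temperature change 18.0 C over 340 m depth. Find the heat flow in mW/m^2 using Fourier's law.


q = k * dT / dz * 1000
= 1.58 * 18.0 / 340 * 1000
= 0.083647 * 1000
= 83.6471 mW/m^2

83.6471


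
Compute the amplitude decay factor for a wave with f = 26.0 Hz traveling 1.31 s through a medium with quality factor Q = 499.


pi*f*t/Q = pi*26.0*1.31/499 = 0.214434
A/A0 = exp(-0.214434) = 0.806998

0.806998


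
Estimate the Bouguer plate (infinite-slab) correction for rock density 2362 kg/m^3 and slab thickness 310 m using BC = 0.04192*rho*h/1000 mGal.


BC = 0.04192 * rho * h / 1000
= 0.04192 * 2362 * 310 / 1000
= 30.6947 mGal

30.6947


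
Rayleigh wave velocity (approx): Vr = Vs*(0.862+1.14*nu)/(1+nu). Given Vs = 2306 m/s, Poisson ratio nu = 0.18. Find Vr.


Numerator factor = 0.862 + 1.14*0.18 = 1.0672
Denominator = 1 + 0.18 = 1.18
Vr = 2306 * 1.0672 / 1.18 = 2085.56 m/s

2085.56


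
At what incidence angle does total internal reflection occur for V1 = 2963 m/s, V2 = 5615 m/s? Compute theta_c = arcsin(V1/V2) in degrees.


V1/V2 = 2963/5615 = 0.527694
theta_c = arcsin(0.527694) = 31.8498 degrees

31.8498


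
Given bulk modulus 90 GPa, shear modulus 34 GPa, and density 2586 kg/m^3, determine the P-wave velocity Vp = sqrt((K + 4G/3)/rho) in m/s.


First compute the effective modulus:
K + 4G/3 = 90e9 + 4*34e9/3 = 135333333333.33 Pa
Then divide by density:
135333333333.33 / 2586 = 52333075.5349 Pa/(kg/m^3)
Take the square root:
Vp = sqrt(52333075.5349) = 7234.16 m/s

7234.16


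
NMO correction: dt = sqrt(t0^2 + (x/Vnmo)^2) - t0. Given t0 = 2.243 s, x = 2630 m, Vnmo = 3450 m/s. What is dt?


x/Vnmo = 2630/3450 = 0.762319
(x/Vnmo)^2 = 0.58113
t0^2 = 5.031049
sqrt(5.031049 + 0.58113) = 2.369004
dt = 2.369004 - 2.243 = 0.126004

0.126004


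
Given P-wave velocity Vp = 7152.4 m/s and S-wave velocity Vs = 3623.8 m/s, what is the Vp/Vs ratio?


Vp/Vs = 7152.4 / 3623.8
= 1.9737

1.9737


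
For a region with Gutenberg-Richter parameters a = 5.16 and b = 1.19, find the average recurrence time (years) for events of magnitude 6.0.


log10(N) = 5.16 - 1.19*6.0 = -1.98
N = 10^-1.98 = 0.010471
T = 1/N = 1/0.010471 = 95.4993 years

95.4993


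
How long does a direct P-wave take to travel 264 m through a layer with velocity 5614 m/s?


t = x / V
= 264 / 5614
= 0.047 s

0.047


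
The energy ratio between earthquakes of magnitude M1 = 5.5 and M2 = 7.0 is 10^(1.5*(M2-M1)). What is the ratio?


M2 - M1 = 7.0 - 5.5 = 1.5
1.5 * 1.5 = 2.25
ratio = 10^2.25 = 177.83

177.83


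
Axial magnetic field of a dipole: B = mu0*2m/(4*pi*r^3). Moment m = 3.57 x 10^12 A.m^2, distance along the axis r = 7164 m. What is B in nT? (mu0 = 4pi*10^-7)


m = 3.57 x 10^12 = 3570000000000 A.m^2
2m = 7140000000000 A.m^2
r^3 = 7164^3 = 367677226944
B = (4pi*10^-7) * 7140000000000 / (4*pi * 367677226944) * 1e9
= 8972388.618652 / 4620368300238.15 * 1e9
= 1941.9207 nT

1941.9207


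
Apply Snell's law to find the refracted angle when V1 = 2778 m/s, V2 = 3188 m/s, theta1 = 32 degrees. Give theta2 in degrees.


sin(theta1) = sin(32 deg) = 0.529919
sin(theta2) = V2/V1 * sin(theta1) = 3188/2778 * 0.529919 = 0.608129
theta2 = arcsin(0.608129) = 37.4543 degrees

37.4543


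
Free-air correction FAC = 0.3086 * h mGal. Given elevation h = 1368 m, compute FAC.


FAC = 0.3086 * h
= 0.3086 * 1368
= 422.1648 mGal

422.1648


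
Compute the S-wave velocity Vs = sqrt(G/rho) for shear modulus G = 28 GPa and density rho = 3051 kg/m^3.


Convert G to Pa: G = 28e9 Pa
Compute G/rho = 28e9 / 3051 = 9177318.9118
Vs = sqrt(9177318.9118) = 3029.41 m/s

3029.41


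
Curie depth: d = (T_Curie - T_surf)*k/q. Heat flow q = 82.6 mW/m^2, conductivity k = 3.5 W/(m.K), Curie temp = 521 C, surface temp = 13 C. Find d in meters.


T_Curie - T_surf = 521 - 13 = 508 C
Convert q to W/m^2: 82.6 mW/m^2 = 0.0826 W/m^2
d = 508 * 3.5 / 0.0826 = 21525.42 m

21525.42


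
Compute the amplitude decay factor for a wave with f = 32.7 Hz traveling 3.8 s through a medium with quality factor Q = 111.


pi*f*t/Q = pi*32.7*3.8/111 = 3.516886
A/A0 = exp(-3.516886) = 0.029692

0.029692


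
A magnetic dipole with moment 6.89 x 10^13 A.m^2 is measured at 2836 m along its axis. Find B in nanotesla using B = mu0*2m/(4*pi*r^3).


m = 6.89 x 10^13 = 68900000000000 A.m^2
2m = 137800000000000 A.m^2
r^3 = 2836^3 = 22809653056
B = (4pi*10^-7) * 137800000000000 / (4*pi * 22809653056) * 1e9
= 173164587.065869 / 286634553886.65 * 1e9
= 604130.1885 nT

604130.1885


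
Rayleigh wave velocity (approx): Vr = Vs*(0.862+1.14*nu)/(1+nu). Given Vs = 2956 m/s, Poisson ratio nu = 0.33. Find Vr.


Numerator factor = 0.862 + 1.14*0.33 = 1.2382
Denominator = 1 + 0.33 = 1.33
Vr = 2956 * 1.2382 / 1.33 = 2751.97 m/s

2751.97


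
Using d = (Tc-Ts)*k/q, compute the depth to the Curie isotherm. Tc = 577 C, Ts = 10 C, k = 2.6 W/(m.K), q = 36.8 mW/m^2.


T_Curie - T_surf = 577 - 10 = 567 C
Convert q to W/m^2: 36.8 mW/m^2 = 0.0368 W/m^2
d = 567 * 2.6 / 0.0368 = 40059.78 m

40059.78


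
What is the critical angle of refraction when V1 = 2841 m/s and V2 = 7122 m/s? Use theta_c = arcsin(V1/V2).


V1/V2 = 2841/7122 = 0.398905
theta_c = arcsin(0.398905) = 23.5097 degrees

23.5097


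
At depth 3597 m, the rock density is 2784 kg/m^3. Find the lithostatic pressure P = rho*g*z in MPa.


P = rho * g * z / 1e6
= 2784 * 9.81 * 3597 / 1e6
= 98237810.88 / 1e6
= 98.2378 MPa

98.2378


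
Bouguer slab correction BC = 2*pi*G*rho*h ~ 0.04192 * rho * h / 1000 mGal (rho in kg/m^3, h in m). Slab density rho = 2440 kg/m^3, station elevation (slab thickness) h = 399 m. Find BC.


BC = 0.04192 * rho * h / 1000
= 0.04192 * 2440 * 399 / 1000
= 40.8116 mGal

40.8116


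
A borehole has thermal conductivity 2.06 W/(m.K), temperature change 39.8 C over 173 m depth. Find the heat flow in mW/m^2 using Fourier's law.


q = k * dT / dz * 1000
= 2.06 * 39.8 / 173 * 1000
= 0.473919 * 1000
= 473.9191 mW/m^2

473.9191


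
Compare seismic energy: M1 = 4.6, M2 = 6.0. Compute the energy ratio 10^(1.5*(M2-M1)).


M2 - M1 = 6.0 - 4.6 = 1.4
1.5 * 1.4 = 2.1
ratio = 10^2.1 = 125.89

125.89


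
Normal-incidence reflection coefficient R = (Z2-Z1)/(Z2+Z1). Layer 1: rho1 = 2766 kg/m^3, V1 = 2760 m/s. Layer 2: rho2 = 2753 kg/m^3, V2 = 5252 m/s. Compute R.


Z1 = 2766 * 2760 = 7634160
Z2 = 2753 * 5252 = 14458756
R = (14458756 - 7634160) / (14458756 + 7634160) = 6824596 / 22092916 = 0.3089

0.3089


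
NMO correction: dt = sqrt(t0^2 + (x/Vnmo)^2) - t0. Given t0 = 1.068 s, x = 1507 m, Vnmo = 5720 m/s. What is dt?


x/Vnmo = 1507/5720 = 0.263462
(x/Vnmo)^2 = 0.069412
t0^2 = 1.140624
sqrt(1.140624 + 0.069412) = 1.100016
dt = 1.100016 - 1.068 = 0.032016

0.032016


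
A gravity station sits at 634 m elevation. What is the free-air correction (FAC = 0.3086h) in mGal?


FAC = 0.3086 * h
= 0.3086 * 634
= 195.6524 mGal

195.6524


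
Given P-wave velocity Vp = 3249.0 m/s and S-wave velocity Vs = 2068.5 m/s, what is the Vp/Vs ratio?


Vp/Vs = 3249.0 / 2068.5
= 1.5707

1.5707


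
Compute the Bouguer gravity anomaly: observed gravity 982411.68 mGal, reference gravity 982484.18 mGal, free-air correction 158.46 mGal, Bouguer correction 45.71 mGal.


BA = g_obs - g_ref + FAC - BC
= 982411.68 - 982484.18 + 158.46 - 45.71
= 40.25 mGal

40.25


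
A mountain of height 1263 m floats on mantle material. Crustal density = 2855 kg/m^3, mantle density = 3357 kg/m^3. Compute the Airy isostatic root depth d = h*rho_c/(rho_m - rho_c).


rho_m - rho_c = 3357 - 2855 = 502
d = 1263 * 2855 / 502
= 3605865 / 502
= 7183.0 m

7183.0


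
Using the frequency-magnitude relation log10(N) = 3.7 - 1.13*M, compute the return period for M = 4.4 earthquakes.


log10(N) = 3.7 - 1.13*4.4 = -1.272
N = 10^-1.272 = 0.053456
T = 1/N = 1/0.053456 = 18.7068 years

18.7068


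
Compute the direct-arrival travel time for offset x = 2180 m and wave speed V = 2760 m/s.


t = x / V
= 2180 / 2760
= 0.7899 s

0.7899


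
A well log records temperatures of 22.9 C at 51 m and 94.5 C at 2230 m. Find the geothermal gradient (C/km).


dT = 94.5 - 22.9 = 71.6 C
dz = 2230 - 51 = 2179 m
gradient = dT/dz * 1000 = 71.6/2179 * 1000 = 32.8591 C/km

32.8591


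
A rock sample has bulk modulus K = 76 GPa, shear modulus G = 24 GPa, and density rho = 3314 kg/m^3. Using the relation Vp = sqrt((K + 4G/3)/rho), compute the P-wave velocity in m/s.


First compute the effective modulus:
K + 4G/3 = 76e9 + 4*24e9/3 = 108000000000.0 Pa
Then divide by density:
108000000000.0 / 3314 = 32589016.2945 Pa/(kg/m^3)
Take the square root:
Vp = sqrt(32589016.2945) = 5708.68 m/s

5708.68


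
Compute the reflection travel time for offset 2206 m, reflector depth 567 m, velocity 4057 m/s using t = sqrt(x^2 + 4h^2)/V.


x^2 + 4h^2 = 2206^2 + 4*567^2 = 4866436 + 1285956 = 6152392
sqrt(6152392) = 2480.4016
t = 2480.4016 / 4057 = 0.6114 s

0.6114


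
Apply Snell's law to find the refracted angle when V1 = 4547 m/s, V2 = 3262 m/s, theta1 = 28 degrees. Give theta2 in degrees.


sin(theta1) = sin(28 deg) = 0.469472
sin(theta2) = V2/V1 * sin(theta1) = 3262/4547 * 0.469472 = 0.336797
theta2 = arcsin(0.336797) = 19.6819 degrees

19.6819


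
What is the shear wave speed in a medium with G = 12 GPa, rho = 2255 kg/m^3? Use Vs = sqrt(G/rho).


Convert G to Pa: G = 12e9 Pa
Compute G/rho = 12e9 / 2255 = 5321507.7605
Vs = sqrt(5321507.7605) = 2306.84 m/s

2306.84


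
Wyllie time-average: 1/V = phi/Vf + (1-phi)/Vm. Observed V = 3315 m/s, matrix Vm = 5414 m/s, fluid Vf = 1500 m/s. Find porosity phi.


1/V - 1/Vm = 1/3315 - 1/5414 = 0.00011695
1/Vf - 1/Vm = 1/1500 - 1/5414 = 0.00048196
phi = 0.00011695 / 0.00048196 = 0.2427

0.2427


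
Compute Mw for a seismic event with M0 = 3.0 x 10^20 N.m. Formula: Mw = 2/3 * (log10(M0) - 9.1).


log10(M0) = log10(3.0 x 10^20) = 20.4771
Mw = 2/3 * (20.4771 - 9.1)
= 2/3 * 11.3771
= 7.58

7.58


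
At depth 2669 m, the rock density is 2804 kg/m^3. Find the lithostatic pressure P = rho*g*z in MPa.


P = rho * g * z / 1e6
= 2804 * 9.81 * 2669 / 1e6
= 73416823.56 / 1e6
= 73.4168 MPa

73.4168


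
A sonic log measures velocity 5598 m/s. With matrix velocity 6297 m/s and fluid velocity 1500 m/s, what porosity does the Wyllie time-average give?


1/V - 1/Vm = 1/5598 - 1/6297 = 1.983e-05
1/Vf - 1/Vm = 1/1500 - 1/6297 = 0.00050786
phi = 1.983e-05 / 0.00050786 = 0.039

0.039


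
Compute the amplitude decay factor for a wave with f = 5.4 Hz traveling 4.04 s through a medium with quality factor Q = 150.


pi*f*t/Q = pi*5.4*4.04/150 = 0.456913
A/A0 = exp(-0.456913) = 0.633235

0.633235


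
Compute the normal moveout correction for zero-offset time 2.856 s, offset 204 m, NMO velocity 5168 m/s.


x/Vnmo = 204/5168 = 0.039474
(x/Vnmo)^2 = 0.001558
t0^2 = 8.156736
sqrt(8.156736 + 0.001558) = 2.856273
dt = 2.856273 - 2.856 = 0.000273

2.730000e-04


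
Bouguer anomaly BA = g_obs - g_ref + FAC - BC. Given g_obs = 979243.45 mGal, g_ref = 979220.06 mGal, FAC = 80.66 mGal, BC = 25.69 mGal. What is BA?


BA = g_obs - g_ref + FAC - BC
= 979243.45 - 979220.06 + 80.66 - 25.69
= 78.36 mGal

78.36


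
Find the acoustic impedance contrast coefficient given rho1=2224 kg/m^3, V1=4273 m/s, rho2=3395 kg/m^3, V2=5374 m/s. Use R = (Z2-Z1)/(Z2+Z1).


Z1 = 2224 * 4273 = 9503152
Z2 = 3395 * 5374 = 18244730
R = (18244730 - 9503152) / (18244730 + 9503152) = 8741578 / 27747882 = 0.315

0.315


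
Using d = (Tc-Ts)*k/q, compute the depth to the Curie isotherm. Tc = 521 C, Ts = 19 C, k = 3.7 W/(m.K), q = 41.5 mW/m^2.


T_Curie - T_surf = 521 - 19 = 502 C
Convert q to W/m^2: 41.5 mW/m^2 = 0.0415 W/m^2
d = 502 * 3.7 / 0.0415 = 44756.63 m

44756.63


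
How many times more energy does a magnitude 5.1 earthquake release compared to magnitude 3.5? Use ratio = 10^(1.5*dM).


M2 - M1 = 5.1 - 3.5 = 1.6
1.5 * 1.6 = 2.4
ratio = 10^2.4 = 251.19

251.19


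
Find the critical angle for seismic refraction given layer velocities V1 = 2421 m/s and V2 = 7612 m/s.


V1/V2 = 2421/7612 = 0.31805
theta_c = arcsin(0.31805) = 18.5451 degrees

18.5451


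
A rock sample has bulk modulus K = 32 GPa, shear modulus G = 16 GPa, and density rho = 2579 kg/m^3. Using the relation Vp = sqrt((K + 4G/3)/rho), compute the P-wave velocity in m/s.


First compute the effective modulus:
K + 4G/3 = 32e9 + 4*16e9/3 = 53333333333.33 Pa
Then divide by density:
53333333333.33 / 2579 = 20679850.0711 Pa/(kg/m^3)
Take the square root:
Vp = sqrt(20679850.0711) = 4547.51 m/s

4547.51


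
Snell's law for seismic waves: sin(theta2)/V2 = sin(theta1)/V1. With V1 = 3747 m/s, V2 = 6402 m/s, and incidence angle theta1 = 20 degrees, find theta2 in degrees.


sin(theta1) = sin(20 deg) = 0.34202
sin(theta2) = V2/V1 * sin(theta1) = 6402/3747 * 0.34202 = 0.584364
theta2 = arcsin(0.584364) = 35.7581 degrees

35.7581


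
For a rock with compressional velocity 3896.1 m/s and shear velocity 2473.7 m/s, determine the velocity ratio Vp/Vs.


Vp/Vs = 3896.1 / 2473.7
= 1.575

1.575


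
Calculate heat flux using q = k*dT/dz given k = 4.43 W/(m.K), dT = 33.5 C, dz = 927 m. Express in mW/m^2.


q = k * dT / dz * 1000
= 4.43 * 33.5 / 927 * 1000
= 0.160092 * 1000
= 160.0917 mW/m^2

160.0917


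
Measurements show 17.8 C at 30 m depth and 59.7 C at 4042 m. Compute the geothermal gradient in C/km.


dT = 59.7 - 17.8 = 41.9 C
dz = 4042 - 30 = 4012 m
gradient = dT/dz * 1000 = 41.9/4012 * 1000 = 10.4437 C/km

10.4437


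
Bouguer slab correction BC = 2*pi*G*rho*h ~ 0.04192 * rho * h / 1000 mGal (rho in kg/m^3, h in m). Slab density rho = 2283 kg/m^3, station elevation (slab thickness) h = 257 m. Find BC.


BC = 0.04192 * rho * h / 1000
= 0.04192 * 2283 * 257 / 1000
= 24.5958 mGal

24.5958


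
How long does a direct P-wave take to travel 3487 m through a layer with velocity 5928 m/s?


t = x / V
= 3487 / 5928
= 0.5882 s

0.5882


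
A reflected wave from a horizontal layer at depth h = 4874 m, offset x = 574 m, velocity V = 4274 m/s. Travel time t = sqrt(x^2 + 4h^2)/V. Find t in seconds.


x^2 + 4h^2 = 574^2 + 4*4874^2 = 329476 + 95023504 = 95352980
sqrt(95352980) = 9764.885
t = 9764.885 / 4274 = 2.2847 s

2.2847


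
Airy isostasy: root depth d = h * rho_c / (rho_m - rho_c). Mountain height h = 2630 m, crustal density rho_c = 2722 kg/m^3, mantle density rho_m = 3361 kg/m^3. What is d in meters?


rho_m - rho_c = 3361 - 2722 = 639
d = 2630 * 2722 / 639
= 7158860 / 639
= 11203.22 m

11203.22


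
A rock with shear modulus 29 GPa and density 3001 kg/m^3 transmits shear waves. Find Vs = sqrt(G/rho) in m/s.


Convert G to Pa: G = 29e9 Pa
Compute G/rho = 29e9 / 3001 = 9663445.5182
Vs = sqrt(9663445.5182) = 3108.61 m/s

3108.61


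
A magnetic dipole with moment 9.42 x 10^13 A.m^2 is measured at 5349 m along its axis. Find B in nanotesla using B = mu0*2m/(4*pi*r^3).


m = 9.42 x 10^13 = 94200000000000 A.m^2
2m = 188400000000000 A.m^2
r^3 = 5349^3 = 153044523549
B = (4pi*10^-7) * 188400000000000 / (4*pi * 153044523549) * 1e9
= 236750422.374527 / 1923214203414.75 * 1e9
= 123101.4319 nT

123101.4319


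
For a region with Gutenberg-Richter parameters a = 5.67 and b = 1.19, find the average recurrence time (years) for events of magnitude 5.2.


log10(N) = 5.67 - 1.19*5.2 = -0.518
N = 10^-0.518 = 0.303389
T = 1/N = 1/0.303389 = 3.2961 years

3.2961


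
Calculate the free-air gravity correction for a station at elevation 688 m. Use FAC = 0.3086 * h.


FAC = 0.3086 * h
= 0.3086 * 688
= 212.3168 mGal

212.3168


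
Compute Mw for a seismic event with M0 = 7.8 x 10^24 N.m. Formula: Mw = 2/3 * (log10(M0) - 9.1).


log10(M0) = log10(7.8 x 10^24) = 24.8921
Mw = 2/3 * (24.8921 - 9.1)
= 2/3 * 15.7921
= 10.53

10.53


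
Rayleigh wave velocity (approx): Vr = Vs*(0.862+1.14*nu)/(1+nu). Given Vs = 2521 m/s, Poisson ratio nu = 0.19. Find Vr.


Numerator factor = 0.862 + 1.14*0.19 = 1.0786
Denominator = 1 + 0.19 = 1.19
Vr = 2521 * 1.0786 / 1.19 = 2285.0 m/s

2285.0


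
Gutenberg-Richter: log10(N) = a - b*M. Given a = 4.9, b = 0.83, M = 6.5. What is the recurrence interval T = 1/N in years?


log10(N) = 4.9 - 0.83*6.5 = -0.495
N = 10^-0.495 = 0.31989
T = 1/N = 1/0.31989 = 3.1261 years

3.1261


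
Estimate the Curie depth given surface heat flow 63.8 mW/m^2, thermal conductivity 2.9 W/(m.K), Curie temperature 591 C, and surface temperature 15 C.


T_Curie - T_surf = 591 - 15 = 576 C
Convert q to W/m^2: 63.8 mW/m^2 = 0.0638 W/m^2
d = 576 * 2.9 / 0.0638 = 26181.82 m

26181.82


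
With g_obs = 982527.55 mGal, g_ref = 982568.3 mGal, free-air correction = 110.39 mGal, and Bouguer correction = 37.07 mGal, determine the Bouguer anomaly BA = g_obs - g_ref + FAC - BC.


BA = g_obs - g_ref + FAC - BC
= 982527.55 - 982568.3 + 110.39 - 37.07
= 32.57 mGal

32.57


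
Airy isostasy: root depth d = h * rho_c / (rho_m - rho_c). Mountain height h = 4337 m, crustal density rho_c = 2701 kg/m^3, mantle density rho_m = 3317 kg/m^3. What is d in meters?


rho_m - rho_c = 3317 - 2701 = 616
d = 4337 * 2701 / 616
= 11714237 / 616
= 19016.62 m

19016.62


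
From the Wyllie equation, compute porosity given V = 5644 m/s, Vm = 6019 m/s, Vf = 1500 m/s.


1/V - 1/Vm = 1/5644 - 1/6019 = 1.104e-05
1/Vf - 1/Vm = 1/1500 - 1/6019 = 0.00050053
phi = 1.104e-05 / 0.00050053 = 0.0221

0.0221


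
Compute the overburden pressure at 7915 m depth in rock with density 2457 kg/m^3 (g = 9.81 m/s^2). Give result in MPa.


P = rho * g * z / 1e6
= 2457 * 9.81 * 7915 / 1e6
= 190776590.55 / 1e6
= 190.7766 MPa

190.7766


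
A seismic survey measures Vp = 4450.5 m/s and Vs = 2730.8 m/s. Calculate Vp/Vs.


Vp/Vs = 4450.5 / 2730.8
= 1.6297

1.6297


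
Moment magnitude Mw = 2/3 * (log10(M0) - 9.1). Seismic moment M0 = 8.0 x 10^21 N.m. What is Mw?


log10(M0) = log10(8.0 x 10^21) = 21.9031
Mw = 2/3 * (21.9031 - 9.1)
= 2/3 * 12.8031
= 8.54

8.54


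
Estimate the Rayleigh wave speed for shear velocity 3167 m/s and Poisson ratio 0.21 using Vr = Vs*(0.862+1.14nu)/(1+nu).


Numerator factor = 0.862 + 1.14*0.21 = 1.1014
Denominator = 1 + 0.21 = 1.21
Vr = 3167 * 1.1014 / 1.21 = 2882.76 m/s

2882.76


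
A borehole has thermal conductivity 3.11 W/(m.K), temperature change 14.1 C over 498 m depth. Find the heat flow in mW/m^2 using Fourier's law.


q = k * dT / dz * 1000
= 3.11 * 14.1 / 498 * 1000
= 0.088054 * 1000
= 88.0542 mW/m^2

88.0542


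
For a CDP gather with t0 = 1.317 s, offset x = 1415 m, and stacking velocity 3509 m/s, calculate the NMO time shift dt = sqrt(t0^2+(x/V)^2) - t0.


x/Vnmo = 1415/3509 = 0.403249
(x/Vnmo)^2 = 0.16261
t0^2 = 1.734489
sqrt(1.734489 + 0.16261) = 1.377352
dt = 1.377352 - 1.317 = 0.060352

0.060352


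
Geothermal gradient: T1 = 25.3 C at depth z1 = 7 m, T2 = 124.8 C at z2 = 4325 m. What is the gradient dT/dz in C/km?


dT = 124.8 - 25.3 = 99.5 C
dz = 4325 - 7 = 4318 m
gradient = dT/dz * 1000 = 99.5/4318 * 1000 = 23.0431 C/km

23.0431


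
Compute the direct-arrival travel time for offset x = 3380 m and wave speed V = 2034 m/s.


t = x / V
= 3380 / 2034
= 1.6618 s

1.6618


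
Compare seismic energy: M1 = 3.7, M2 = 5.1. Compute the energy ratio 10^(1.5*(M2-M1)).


M2 - M1 = 5.1 - 3.7 = 1.4
1.5 * 1.4 = 2.1
ratio = 10^2.1 = 125.89

125.89


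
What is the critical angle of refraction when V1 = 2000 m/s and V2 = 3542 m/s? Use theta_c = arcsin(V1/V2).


V1/V2 = 2000/3542 = 0.564653
theta_c = arcsin(0.564653) = 34.3782 degrees

34.3782


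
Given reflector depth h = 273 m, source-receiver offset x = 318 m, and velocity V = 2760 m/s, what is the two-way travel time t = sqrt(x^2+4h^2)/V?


x^2 + 4h^2 = 318^2 + 4*273^2 = 101124 + 298116 = 399240
sqrt(399240) = 631.8544
t = 631.8544 / 2760 = 0.2289 s

0.2289


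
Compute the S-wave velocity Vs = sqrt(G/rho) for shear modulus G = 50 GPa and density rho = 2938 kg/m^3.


Convert G to Pa: G = 50e9 Pa
Compute G/rho = 50e9 / 2938 = 17018379.8502
Vs = sqrt(17018379.8502) = 4125.33 m/s

4125.33


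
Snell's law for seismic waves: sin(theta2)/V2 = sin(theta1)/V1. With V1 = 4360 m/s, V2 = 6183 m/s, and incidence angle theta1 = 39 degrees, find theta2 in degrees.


sin(theta1) = sin(39 deg) = 0.62932
sin(theta2) = V2/V1 * sin(theta1) = 6183/4360 * 0.62932 = 0.892451
theta2 = arcsin(0.892451) = 63.1829 degrees

63.1829


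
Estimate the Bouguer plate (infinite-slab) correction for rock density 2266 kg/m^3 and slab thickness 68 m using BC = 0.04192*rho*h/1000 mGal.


BC = 0.04192 * rho * h / 1000
= 0.04192 * 2266 * 68 / 1000
= 6.4594 mGal

6.4594


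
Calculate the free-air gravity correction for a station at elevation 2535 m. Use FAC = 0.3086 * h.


FAC = 0.3086 * h
= 0.3086 * 2535
= 782.301 mGal

782.301


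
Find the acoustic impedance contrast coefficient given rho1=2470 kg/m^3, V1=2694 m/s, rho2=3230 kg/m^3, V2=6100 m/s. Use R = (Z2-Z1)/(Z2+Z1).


Z1 = 2470 * 2694 = 6654180
Z2 = 3230 * 6100 = 19703000
R = (19703000 - 6654180) / (19703000 + 6654180) = 13048820 / 26357180 = 0.4951

0.4951


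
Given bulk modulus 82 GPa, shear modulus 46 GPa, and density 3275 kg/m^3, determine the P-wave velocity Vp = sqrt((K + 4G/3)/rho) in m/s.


First compute the effective modulus:
K + 4G/3 = 82e9 + 4*46e9/3 = 143333333333.33 Pa
Then divide by density:
143333333333.33 / 3275 = 43765903.3079 Pa/(kg/m^3)
Take the square root:
Vp = sqrt(43765903.3079) = 6615.58 m/s

6615.58


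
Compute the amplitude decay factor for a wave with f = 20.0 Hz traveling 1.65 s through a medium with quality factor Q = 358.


pi*f*t/Q = pi*20.0*1.65/358 = 0.289588
A/A0 = exp(-0.289588) = 0.748572

0.748572


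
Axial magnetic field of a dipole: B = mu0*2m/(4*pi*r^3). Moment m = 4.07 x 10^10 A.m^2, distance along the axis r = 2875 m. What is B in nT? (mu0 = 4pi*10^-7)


m = 4.07 x 10^10 = 40700000000 A.m^2
2m = 81400000000 A.m^2
r^3 = 2875^3 = 23763671875
B = (4pi*10^-7) * 81400000000 / (4*pi * 23763671875) * 1e9
= 102290.256801 / 298623107939.27 * 1e9
= 342.5397 nT

342.5397


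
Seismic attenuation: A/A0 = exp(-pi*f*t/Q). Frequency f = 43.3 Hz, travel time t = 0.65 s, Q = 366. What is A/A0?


pi*f*t/Q = pi*43.3*0.65/366 = 0.241585
A/A0 = exp(-0.241585) = 0.785382

0.785382


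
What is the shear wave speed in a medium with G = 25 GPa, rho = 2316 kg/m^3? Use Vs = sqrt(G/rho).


Convert G to Pa: G = 25e9 Pa
Compute G/rho = 25e9 / 2316 = 10794473.2297
Vs = sqrt(10794473.2297) = 3285.49 m/s

3285.49


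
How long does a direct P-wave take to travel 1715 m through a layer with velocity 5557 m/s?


t = x / V
= 1715 / 5557
= 0.3086 s

0.3086


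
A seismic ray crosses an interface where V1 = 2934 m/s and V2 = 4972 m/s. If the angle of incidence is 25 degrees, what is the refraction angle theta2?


sin(theta1) = sin(25 deg) = 0.422618
sin(theta2) = V2/V1 * sin(theta1) = 4972/2934 * 0.422618 = 0.716175
theta2 = arcsin(0.716175) = 45.7396 degrees

45.7396


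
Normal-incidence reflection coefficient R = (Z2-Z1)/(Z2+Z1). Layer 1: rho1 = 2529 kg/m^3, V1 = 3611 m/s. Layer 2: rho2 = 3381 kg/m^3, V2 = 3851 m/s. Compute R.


Z1 = 2529 * 3611 = 9132219
Z2 = 3381 * 3851 = 13020231
R = (13020231 - 9132219) / (13020231 + 9132219) = 3888012 / 22152450 = 0.1755

0.1755


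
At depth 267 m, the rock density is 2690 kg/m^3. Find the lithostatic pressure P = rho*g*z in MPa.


P = rho * g * z / 1e6
= 2690 * 9.81 * 267 / 1e6
= 7045836.3 / 1e6
= 7.0458 MPa

7.0458


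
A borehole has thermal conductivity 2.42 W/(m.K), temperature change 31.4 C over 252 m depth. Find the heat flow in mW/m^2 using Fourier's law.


q = k * dT / dz * 1000
= 2.42 * 31.4 / 252 * 1000
= 0.30154 * 1000
= 301.5397 mW/m^2

301.5397


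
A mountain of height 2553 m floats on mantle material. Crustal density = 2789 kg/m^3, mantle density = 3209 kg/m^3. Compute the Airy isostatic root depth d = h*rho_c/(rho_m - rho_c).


rho_m - rho_c = 3209 - 2789 = 420
d = 2553 * 2789 / 420
= 7120317 / 420
= 16953.14 m

16953.14


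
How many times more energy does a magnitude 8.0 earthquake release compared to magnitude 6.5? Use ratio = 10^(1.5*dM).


M2 - M1 = 8.0 - 6.5 = 1.5
1.5 * 1.5 = 2.25
ratio = 10^2.25 = 177.83

177.83


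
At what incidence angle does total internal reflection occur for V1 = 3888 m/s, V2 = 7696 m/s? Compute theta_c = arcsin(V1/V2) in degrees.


V1/V2 = 3888/7696 = 0.505198
theta_c = arcsin(0.505198) = 30.3445 degrees

30.3445


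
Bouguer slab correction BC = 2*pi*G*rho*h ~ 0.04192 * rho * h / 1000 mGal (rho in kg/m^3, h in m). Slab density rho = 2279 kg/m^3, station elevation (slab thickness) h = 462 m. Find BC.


BC = 0.04192 * rho * h / 1000
= 0.04192 * 2279 * 462 / 1000
= 44.1375 mGal

44.1375


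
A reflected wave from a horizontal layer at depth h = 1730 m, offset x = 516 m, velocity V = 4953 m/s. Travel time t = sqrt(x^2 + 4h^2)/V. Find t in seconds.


x^2 + 4h^2 = 516^2 + 4*1730^2 = 266256 + 11971600 = 12237856
sqrt(12237856) = 3498.2647
t = 3498.2647 / 4953 = 0.7063 s

0.7063


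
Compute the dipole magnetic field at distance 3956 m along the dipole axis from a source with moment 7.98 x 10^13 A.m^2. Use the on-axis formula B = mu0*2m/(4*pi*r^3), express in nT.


m = 7.98 x 10^13 = 79800000000000 A.m^2
2m = 159600000000000 A.m^2
r^3 = 3956^3 = 61911146816
B = (4pi*10^-7) * 159600000000000 / (4*pi * 61911146816) * 1e9
= 200559275.005172 / 777998416049.86 * 1e9
= 257788.7961 nT

257788.7961


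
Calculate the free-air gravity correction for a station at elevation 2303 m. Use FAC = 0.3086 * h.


FAC = 0.3086 * h
= 0.3086 * 2303
= 710.7058 mGal

710.7058


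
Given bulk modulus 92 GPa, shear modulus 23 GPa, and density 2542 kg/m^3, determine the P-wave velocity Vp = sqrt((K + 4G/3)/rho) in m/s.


First compute the effective modulus:
K + 4G/3 = 92e9 + 4*23e9/3 = 122666666666.67 Pa
Then divide by density:
122666666666.67 / 2542 = 48255966.4306 Pa/(kg/m^3)
Take the square root:
Vp = sqrt(48255966.4306) = 6946.65 m/s

6946.65
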